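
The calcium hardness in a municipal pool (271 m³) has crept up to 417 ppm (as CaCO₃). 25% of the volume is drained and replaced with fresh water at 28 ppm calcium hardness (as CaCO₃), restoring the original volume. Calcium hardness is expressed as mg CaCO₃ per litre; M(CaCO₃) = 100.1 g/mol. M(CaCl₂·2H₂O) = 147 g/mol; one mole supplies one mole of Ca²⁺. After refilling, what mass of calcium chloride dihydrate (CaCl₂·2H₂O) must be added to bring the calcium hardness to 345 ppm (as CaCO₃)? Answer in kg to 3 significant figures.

10.0 kg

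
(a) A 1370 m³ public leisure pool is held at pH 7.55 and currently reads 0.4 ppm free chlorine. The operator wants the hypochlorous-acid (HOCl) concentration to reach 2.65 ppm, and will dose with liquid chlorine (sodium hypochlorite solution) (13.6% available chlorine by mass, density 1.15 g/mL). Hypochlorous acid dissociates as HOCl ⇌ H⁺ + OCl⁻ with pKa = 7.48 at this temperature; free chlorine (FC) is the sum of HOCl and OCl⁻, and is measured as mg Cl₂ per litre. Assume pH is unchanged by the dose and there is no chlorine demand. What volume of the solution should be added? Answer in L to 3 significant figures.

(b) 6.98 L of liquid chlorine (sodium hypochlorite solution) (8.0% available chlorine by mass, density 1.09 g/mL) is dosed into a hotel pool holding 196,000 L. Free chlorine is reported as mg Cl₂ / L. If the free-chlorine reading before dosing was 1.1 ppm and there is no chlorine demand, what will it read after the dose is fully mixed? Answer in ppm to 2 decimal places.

(a) 47.0 L; (b) 4.21 ppm

(a) Volume: 1370 m³ = 1,370,000 L.
(a) [OCl⁻]/[HOCl] = 10^(pH − pKa) = 10^(7.55 − 7.48) = 1.175; fraction as HOCl = 1/(1 + 1.175) = 0.4598.
(a) Free chlorine required for 2.65 ppm HOCl: 2.65 / 0.4598 = 5.763 ppm.
(a) FC to add: 5.763 − 0.4 = 5.363 mg/L as Cl₂.
(a) Cl₂ equivalent: 5.363 mg/L × 1,370,000 L = 7348 g.
(a) Product at 13.6% available Cl: 7348 / 0.136 = 54,030 g.
(a) Volume: 54,030 g ÷ 1.15 g/mL = 46,980 mL.

(b) Mass of solution: 6.98 L × 1000 mL/L × 1.09 g/mL = 7608 g.
(b) Available chlorine delivered: 7608 g × 0.08 = 608.7 g as Cl₂.
(b) Concentration rise: 608.7 g / 196,000 L = 3.105 mg/L = 3.11 ppm.
(b) Final FC: 1.1 + 3.11 = 4.21 ppm.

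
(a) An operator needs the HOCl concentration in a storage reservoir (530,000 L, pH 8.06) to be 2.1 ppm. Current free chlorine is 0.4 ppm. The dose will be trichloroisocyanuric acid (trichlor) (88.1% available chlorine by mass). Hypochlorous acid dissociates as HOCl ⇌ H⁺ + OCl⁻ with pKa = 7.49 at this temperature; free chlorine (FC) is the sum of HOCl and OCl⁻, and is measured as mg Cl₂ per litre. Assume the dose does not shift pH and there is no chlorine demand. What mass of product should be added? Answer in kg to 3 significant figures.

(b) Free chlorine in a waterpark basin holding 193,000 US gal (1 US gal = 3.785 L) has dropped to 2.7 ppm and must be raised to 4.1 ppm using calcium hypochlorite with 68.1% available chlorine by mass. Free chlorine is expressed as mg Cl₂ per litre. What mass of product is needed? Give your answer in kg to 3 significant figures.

(a) [OCl⁻]/[HOCl] = 10^(pH − pKa) = 10^(8.06 − 7.49) = 3.715; fraction as HOCl = 1/(1 + 3.715) = 0.2121.
(a) Free chlorine required for 2.1 ppm HOCl: 2.1 / 0.2121 = 9.902 ppm.
(a) FC to add: 9.902 − 0.4 = 9.502 mg/L as Cl₂.
(a) Cl₂ equivalent: 9.502 mg/L × 530,000 L = 5036 g.
(a) Product at 88.1% available Cl: 5036 / 0.881 = 5716 g.

(b) Volume: 193,000 US gal × 3.785 L/gal = 730,505 L.
(b) Chlorine deficit: 4.1 − 2.7 = 1.4 ppm = 1.4 mg/L as Cl₂.
(b) Cl₂ equivalent needed: 1.4 mg/L × 730,505 L = 1,023,000 mg = 1023 g.
(b) Product at 68.1% available chlorine: 1023 / 0.681 = 1502 g.

(a) 5.72 kg; (b) 1.50 kg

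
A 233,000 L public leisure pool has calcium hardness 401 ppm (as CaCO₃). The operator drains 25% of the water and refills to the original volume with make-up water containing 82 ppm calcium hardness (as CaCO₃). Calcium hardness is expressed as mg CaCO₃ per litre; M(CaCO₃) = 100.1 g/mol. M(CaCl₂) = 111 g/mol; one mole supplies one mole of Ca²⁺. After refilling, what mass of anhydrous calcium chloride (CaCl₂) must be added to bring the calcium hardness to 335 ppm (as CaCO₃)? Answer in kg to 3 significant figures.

After draining 25% and refilling: 401 × 0.75 + 82 × 0.25 = 321.25 ppm.
Deficit to target: 335 − 321.25 = 13.75 mg/L.
As CaCO₃: 13.75 mg/L × 233,000 L = 3204 g; ÷ 100.1 = 32.01 mol Ca²⁺.
Mass: 32.01 × 111 = 3553 g.

3.55 kg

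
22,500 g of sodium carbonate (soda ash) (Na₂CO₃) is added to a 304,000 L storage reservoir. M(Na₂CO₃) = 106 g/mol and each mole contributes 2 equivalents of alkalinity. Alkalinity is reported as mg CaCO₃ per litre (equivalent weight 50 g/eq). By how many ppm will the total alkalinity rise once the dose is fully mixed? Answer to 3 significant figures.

69.8 ppm

Moles of Na₂CO₃: 22,500 g ÷ 106 g/mol = 212.3 mol → 424.5 eq of alkalinity.
As CaCO₃: 424.5 eq × 50 g/eq = 21,230 g.
Rise: 21,230 g / 304,000 L × 1000 = 69.82 mg/L.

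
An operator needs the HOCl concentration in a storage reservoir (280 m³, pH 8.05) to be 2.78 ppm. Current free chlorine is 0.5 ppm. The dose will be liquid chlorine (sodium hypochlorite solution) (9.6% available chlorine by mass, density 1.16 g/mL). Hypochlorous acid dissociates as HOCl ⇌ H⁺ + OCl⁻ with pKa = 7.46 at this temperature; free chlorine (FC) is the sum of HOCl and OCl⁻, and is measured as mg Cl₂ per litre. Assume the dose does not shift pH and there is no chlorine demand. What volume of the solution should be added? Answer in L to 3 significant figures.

Volume: 280 m³ = 280,000 L.
[OCl⁻]/[HOCl] = 10^(pH − pKa) = 10^(8.05 − 7.46) = 3.89; fraction as HOCl = 1/(1 + 3.89) = 0.2045.
Free chlorine required for 2.78 ppm HOCl: 2.78 / 0.2045 = 13.6 ppm.
FC to add: 13.6 − 0.5 = 13.1 mg/L as Cl₂.
Cl₂ equivalent: 13.1 mg/L × 280,000 L = 3667 g.
Product at 9.6% available Cl: 3667 / 0.096 = 38,200 g.
Volume: 38,200 g ÷ 1.16 g/mL = 32,930 mL.

32.9 L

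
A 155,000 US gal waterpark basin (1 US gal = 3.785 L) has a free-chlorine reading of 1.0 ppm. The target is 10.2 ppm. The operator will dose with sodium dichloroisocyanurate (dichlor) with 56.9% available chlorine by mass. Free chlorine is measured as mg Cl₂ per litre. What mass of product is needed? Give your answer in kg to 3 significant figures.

Volume: 155,000 US gal × 3.785 L/gal = 586,675 L.
Chlorine deficit: 10.2 − 1.0 = 9.2 ppm = 9.2 mg/L as Cl₂.
Cl₂ equivalent needed: 9.2 mg/L × 586,675 L = 5,397,000 mg = 5397 g.
Product at 56.9% available chlorine: 5397 / 0.569 = 9486 g.

9.49 kg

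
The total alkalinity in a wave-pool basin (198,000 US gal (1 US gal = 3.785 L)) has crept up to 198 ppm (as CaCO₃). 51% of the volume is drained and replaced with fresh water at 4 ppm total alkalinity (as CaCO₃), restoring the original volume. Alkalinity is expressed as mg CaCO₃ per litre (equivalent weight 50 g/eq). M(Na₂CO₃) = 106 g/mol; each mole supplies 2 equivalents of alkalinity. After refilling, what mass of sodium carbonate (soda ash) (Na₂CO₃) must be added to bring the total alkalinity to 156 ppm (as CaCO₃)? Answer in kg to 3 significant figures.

Volume: 198,000 US gal × 3.785 L/gal = 749,430 L.
After draining 51% and refilling: 198 × 0.49 + 4 × 0.51 = 99.06 ppm.
Deficit to target: 156 − 99.06 = 56.94 mg/L.
As CaCO₃: 56.94 mg/L × 749,430 L = 42,670 g; ÷ 50 g/eq ÷ 2 = 426.7 mol Na₂CO₃.
Mass: 426.7 × 106 = 45,230 g.

45.2 kg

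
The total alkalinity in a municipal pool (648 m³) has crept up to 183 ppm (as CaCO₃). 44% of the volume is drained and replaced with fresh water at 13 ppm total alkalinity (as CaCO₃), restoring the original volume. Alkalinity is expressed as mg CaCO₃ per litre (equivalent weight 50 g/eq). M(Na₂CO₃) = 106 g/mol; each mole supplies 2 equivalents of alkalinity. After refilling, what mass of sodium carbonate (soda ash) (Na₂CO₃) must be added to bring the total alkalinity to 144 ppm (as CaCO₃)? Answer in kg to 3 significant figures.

Volume: 648 m³ = 648,000 L.
After draining 44% and refilling: 183 × 0.56 + 13 × 0.44 = 108.2 ppm.
Deficit to target: 144 − 108.2 = 35.8 mg/L.
As CaCO₃: 35.8 mg/L × 648,000 L = 23,200 g; ÷ 50 g/eq ÷ 2 = 232 mol Na₂CO₃.
Mass: 232 × 106 = 24,590 g.

24.6 kg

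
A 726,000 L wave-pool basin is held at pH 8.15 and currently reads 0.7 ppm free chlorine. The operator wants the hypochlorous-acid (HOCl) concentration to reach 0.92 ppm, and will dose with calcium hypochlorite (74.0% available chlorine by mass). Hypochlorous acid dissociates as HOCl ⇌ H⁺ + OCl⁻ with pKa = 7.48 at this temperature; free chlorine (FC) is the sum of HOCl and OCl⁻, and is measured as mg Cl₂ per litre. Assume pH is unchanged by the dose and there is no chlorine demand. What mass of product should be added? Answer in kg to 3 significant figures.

4.44 kg

[OCl⁻]/[HOCl] = 10^(pH − pKa) = 10^(8.15 − 7.48) = 4.677; fraction as HOCl = 1/(1 + 4.677) = 0.1761.
Free chlorine required for 0.92 ppm HOCl: 0.92 / 0.1761 = 5.223 ppm.
FC to add: 5.223 − 0.7 = 4.523 mg/L as Cl₂.
Cl₂ equivalent: 4.523 mg/L × 726,000 L = 3284 g.
Product at 74.0% available Cl: 3284 / 0.74 = 4438 g.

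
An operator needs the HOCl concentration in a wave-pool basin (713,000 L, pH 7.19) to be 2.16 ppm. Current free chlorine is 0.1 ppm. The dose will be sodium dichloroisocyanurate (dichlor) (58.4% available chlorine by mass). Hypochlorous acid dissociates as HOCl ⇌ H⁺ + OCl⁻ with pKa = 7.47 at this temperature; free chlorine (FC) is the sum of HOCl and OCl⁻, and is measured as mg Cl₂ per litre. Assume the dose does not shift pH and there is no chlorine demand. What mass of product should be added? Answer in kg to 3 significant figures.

[OCl⁻]/[HOCl] = 10^(pH − pKa) = 10^(7.19 − 7.47) = 0.5248; fraction as HOCl = 1/(1 + 0.5248) = 0.6558.
Free chlorine required for 2.16 ppm HOCl: 2.16 / 0.6558 = 3.294 ppm.
FC to add: 3.294 − 0.1 = 3.194 mg/L as Cl₂.
Cl₂ equivalent: 3.194 mg/L × 713,000 L = 2277 g.
Product at 58.4% available Cl: 2277 / 0.584 = 3899 g.

3.90 kg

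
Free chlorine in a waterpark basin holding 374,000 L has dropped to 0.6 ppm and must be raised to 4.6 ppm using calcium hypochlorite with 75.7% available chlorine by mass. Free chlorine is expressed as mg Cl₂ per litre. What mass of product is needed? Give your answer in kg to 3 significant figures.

Chlorine deficit: 4.6 − 0.6 = 4 ppm = 4 mg/L as Cl₂.
Cl₂ equivalent needed: 4 mg/L × 374,000 L = 1,496,000 mg = 1496 g.
Product at 75.7% available chlorine: 1496 / 0.757 = 1976 g.

1.98 kg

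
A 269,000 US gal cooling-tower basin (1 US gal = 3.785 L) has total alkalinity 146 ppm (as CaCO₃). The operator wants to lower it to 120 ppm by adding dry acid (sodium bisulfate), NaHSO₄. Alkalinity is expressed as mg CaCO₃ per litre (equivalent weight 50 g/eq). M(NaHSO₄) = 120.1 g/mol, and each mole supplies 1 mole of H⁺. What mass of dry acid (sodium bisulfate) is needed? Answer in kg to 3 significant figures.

63.6 kg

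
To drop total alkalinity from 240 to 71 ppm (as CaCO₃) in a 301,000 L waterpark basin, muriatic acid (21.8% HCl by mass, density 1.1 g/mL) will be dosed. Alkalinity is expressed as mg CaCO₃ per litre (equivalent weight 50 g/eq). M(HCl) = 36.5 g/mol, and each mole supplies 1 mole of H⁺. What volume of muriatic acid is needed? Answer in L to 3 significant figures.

Alkalinity to neutralize: (240 − 71) = 169 mg/L as CaCO₃ × 301,000 L = 50,870 g as CaCO₃.
Equivalents of H⁺ required: 50,870 ÷ 50 g/eq = 1017 eq = 1017 mol HCl.
Mass of HCl: 1017 × 36.5 = 37,130 g.
Mass of 21.8% solution: 37,130 / 0.218 = 170,300 g.
Volume: 170,300 g ÷ 1.1 g/mL = 154,900 mL.

155 L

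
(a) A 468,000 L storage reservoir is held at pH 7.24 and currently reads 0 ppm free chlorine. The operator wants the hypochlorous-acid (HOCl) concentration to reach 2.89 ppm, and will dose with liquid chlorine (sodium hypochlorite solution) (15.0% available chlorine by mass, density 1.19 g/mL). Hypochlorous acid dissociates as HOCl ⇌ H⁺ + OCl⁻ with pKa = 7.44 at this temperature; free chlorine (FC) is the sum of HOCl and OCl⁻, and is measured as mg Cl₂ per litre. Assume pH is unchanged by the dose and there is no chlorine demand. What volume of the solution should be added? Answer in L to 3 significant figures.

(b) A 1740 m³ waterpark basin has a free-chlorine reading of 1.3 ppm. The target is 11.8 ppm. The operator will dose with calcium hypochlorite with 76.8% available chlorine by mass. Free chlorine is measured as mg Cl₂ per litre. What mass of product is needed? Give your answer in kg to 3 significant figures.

(a) [OCl⁻]/[HOCl] = 10^(pH − pKa) = 10^(7.24 − 7.44) = 0.631; fraction as HOCl = 1/(1 + 0.631) = 0.6131.
(a) Free chlorine required for 2.89 ppm HOCl: 2.89 / 0.6131 = 4.713 ppm.
(a) FC to add: 4.713 − 0 = 4.713 mg/L as Cl₂.
(a) Cl₂ equivalent: 4.713 mg/L × 468,000 L = 2206 g.
(a) Product at 15.0% available Cl: 2206 / 0.15 = 14,710 g.
(a) Volume: 14,710 g ÷ 1.19 g/mL = 12,360 mL.

(b) Volume: 1740 m³ = 1,740,000 L.
(b) Chlorine deficit: 11.8 − 1.3 = 10.5 ppm = 10.5 mg/L as Cl₂.
(b) Cl₂ equivalent needed: 10.5 mg/L × 1,740,000 L = 18,270,000 mg = 18,270 g.
(b) Product at 76.8% available chlorine: 18,270 / 0.768 = 23,790 g.

(a) 12.4 L; (b) 23.8 kg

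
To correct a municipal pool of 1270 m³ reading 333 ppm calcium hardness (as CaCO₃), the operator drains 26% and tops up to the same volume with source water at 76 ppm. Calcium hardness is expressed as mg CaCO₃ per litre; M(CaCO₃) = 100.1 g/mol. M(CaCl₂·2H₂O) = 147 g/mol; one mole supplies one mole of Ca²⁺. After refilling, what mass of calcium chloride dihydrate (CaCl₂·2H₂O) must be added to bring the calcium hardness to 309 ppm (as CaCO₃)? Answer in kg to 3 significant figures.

Volume: 1270 m³ = 1,270,000 L.
After draining 26% and refilling: 333 × 0.74 + 76 × 0.26 = 266.18 ppm.
Deficit to target: 309 − 266.18 = 42.82 mg/L.
As CaCO₃: 42.82 mg/L × 1,270,000 L = 54,380 g; ÷ 100.1 = 543.3 mol Ca²⁺.
Mass: 543.3 × 147 = 79,860 g.

79.9 kg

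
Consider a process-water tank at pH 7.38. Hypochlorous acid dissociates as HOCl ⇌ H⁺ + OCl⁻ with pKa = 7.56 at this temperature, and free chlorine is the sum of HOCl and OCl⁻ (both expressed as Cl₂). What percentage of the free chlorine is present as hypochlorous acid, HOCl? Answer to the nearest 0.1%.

[OCl⁻]/[HOCl] = 10^(pH − pKa) = 10^(7.38 − 7.56) = 10^-0.18 = 0.6607.
Fraction as HOCl = 1 / (1 + 0.6607) = 0.6022.

60.2%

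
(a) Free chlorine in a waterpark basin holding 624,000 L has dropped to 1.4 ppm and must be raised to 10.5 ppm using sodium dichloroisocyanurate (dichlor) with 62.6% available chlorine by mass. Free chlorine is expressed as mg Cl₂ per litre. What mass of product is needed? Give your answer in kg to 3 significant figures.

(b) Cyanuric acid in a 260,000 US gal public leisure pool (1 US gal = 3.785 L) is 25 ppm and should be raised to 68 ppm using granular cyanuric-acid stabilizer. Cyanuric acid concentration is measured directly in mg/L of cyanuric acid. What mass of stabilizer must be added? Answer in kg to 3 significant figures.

(a) Chlorine deficit: 10.5 − 1.4 = 9.1 ppm = 9.1 mg/L as Cl₂.
(a) Cl₂ equivalent needed: 9.1 mg/L × 624,000 L = 5,678,000 mg = 5678 g.
(a) Product at 62.6% available chlorine: 5678 / 0.626 = 9071 g.

(b) Volume: 260,000 US gal × 3.785 L/gal = 984,100 L.
(b) CYA to add: (68 − 25) = 43 mg/L × 984,100 L = 42,320 g cyanuric acid.

(a) 9.07 kg; (b) 42.3 kg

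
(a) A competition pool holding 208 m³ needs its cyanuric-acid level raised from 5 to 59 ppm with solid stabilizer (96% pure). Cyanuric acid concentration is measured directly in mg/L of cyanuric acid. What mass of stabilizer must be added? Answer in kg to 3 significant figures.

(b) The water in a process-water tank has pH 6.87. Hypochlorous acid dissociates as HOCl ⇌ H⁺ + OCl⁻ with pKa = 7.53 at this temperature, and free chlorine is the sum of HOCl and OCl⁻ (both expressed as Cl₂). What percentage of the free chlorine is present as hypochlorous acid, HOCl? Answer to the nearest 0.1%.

(a) Volume: 208 m³ = 208,000 L.
(a) CYA to add: (59 − 5) = 54 mg/L × 208,000 L = 11,230 g cyanuric acid.
(a) At 96% purity: 11,230 / 0.96 = 11,700 g product.

(b) [OCl⁻]/[HOCl] = 10^(pH − pKa) = 10^(6.87 − 7.53) = 10^-0.66 = 0.2188.
(b) Fraction as HOCl = 1 / (1 + 0.2188) = 0.8205.

(a) 11.7 kg; (b) 82.0%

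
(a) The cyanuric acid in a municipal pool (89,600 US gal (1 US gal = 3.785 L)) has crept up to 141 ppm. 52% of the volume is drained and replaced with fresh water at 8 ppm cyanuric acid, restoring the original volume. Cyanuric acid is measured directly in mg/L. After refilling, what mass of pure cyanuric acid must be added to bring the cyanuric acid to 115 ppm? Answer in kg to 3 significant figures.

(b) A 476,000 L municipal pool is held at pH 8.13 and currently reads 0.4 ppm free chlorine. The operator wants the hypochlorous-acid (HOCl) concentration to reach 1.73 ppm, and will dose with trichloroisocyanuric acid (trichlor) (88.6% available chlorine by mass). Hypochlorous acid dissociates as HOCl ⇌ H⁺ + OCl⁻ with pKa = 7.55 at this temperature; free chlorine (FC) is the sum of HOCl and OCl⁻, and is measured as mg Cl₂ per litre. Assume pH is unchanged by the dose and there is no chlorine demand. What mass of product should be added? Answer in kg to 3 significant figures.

(a) Volume: 89,600 US gal × 3.785 L/gal = 339,136 L.
(a) After draining 52% and refilling: 141 × 0.48 + 8 × 0.52 = 71.84 ppm.
(a) Deficit to target: 115 − 71.84 = 43.16 mg/L.
(a) Mass: 43.16 mg/L × 339,136 L = 14,640 g cyanuric acid.

(b) [OCl⁻]/[HOCl] = 10^(pH − pKa) = 10^(8.13 − 7.55) = 3.802; fraction as HOCl = 1/(1 + 3.802) = 0.2083.
(b) Free chlorine required for 1.73 ppm HOCl: 1.73 / 0.2083 = 8.307 ppm.
(b) FC to add: 8.307 − 0.4 = 7.907 mg/L as Cl₂.
(b) Cl₂ equivalent: 7.907 mg/L × 476,000 L = 3764 g.
(b) Product at 88.6% available Cl: 3764 / 0.886 = 4248 g.

(a) 14.6 kg; (b) 4.25 kg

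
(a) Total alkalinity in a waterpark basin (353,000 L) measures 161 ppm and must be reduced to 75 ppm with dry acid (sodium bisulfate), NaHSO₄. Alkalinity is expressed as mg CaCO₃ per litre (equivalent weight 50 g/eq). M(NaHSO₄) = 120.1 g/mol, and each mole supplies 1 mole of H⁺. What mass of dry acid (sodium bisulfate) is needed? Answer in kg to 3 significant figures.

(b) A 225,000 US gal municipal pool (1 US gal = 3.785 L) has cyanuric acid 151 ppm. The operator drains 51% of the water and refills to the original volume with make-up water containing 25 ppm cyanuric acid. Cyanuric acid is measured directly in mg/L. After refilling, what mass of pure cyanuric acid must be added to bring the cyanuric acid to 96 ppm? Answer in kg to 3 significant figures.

(a) Alkalinity to neutralize: (161 − 75) = 86 mg/L as CaCO₃ × 353,000 L = 30,360 g as CaCO₃.
(a) Equivalents of H⁺ required: 30,360 ÷ 50 g/eq = 607.2 eq = 607.2 mol NaHSO₄.
(a) Mass of NaHSO₄: 607.2 × 120.1 = 72,920 g.

(b) Volume: 225,000 US gal × 3.785 L/gal = 851,625 L.
(b) After draining 51% and refilling: 151 × 0.49 + 25 × 0.51 = 86.74 ppm.
(b) Deficit to target: 96 − 86.74 = 9.26 mg/L.
(b) Mass: 9.26 mg/L × 851,625 L = 7886 g cyanuric acid.

(a) 72.9 kg; (b) 7.89 kg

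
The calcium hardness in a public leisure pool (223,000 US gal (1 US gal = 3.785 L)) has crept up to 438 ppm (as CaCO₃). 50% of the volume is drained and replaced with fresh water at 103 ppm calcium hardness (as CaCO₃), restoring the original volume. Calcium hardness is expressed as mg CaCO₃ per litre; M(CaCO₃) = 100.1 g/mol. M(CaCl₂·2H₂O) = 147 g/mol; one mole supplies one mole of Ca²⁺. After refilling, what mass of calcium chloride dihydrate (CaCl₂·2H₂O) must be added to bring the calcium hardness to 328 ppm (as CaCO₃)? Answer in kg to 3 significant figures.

Volume: 223,000 US gal × 3.785 L/gal = 844,055 L.
After draining 50% and refilling: 438 × 0.50 + 103 × 0.50 = 270.5 ppm.
Deficit to target: 328 − 270.5 = 57.5 mg/L.
As CaCO₃: 57.5 mg/L × 844,055 L = 48,530 g; ÷ 100.1 = 484.8 mol Ca²⁺.
Mass: 484.8 × 147 = 71,270 g.

71.3 kg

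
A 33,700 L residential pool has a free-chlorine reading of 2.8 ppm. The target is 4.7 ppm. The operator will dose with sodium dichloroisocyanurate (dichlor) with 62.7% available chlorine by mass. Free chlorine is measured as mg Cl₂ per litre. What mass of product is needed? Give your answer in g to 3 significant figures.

Chlorine deficit: 4.7 − 2.8 = 1.9 ppm = 1.9 mg/L as Cl₂.
Cl₂ equivalent needed: 1.9 mg/L × 33,700 L = 64,030 mg = 64.03 g.
Product at 62.7% available chlorine: 64.03 / 0.627 = 102.1 g.

102 g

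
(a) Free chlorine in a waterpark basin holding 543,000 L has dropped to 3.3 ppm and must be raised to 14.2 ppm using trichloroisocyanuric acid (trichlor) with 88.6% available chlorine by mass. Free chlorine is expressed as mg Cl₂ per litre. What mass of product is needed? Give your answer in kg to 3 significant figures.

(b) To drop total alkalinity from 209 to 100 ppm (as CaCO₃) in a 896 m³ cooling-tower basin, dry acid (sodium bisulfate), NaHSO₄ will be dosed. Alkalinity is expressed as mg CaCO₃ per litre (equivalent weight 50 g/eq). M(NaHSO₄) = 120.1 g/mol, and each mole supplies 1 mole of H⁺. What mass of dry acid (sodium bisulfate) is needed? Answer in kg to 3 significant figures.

(a) 6.68 kg; (b) 235 kg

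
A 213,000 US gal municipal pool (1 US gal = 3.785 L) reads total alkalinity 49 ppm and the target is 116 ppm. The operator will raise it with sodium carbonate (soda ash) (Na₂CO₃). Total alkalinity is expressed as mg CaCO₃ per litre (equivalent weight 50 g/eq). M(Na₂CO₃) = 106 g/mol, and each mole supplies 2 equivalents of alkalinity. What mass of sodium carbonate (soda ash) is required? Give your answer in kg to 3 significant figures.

Volume: 213,000 US gal × 3.785 L/gal = 806,205 L.
Alkalinity to add: (116 − 49) = 67 mg/L as CaCO₃ × 806,205 L = 54,020 g as CaCO₃.
Equivalents: 54,020 g ÷ 50 g/eq = 1080 eq.
Each mole of Na₂CO₃ supplies 2 eq, so 1080 / 2 = 540.2 mol.
Mass: 540.2 mol × 106 g/mol = 57,260 g.

57.3 kg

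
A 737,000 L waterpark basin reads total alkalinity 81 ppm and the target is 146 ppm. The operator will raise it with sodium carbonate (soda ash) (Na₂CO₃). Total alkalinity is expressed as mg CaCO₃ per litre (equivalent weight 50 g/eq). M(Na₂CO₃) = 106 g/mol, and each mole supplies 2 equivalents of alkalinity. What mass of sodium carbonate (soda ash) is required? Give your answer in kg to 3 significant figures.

50.8 kg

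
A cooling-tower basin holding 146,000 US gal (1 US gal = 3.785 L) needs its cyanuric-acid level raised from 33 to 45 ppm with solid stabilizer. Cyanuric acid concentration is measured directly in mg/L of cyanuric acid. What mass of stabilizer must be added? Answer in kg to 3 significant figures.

Volume: 146,000 US gal × 3.785 L/gal = 552,610 L.
CYA to add: (45 − 33) = 12 mg/L × 552,610 L = 6631 g cyanuric acid.

6.63 kg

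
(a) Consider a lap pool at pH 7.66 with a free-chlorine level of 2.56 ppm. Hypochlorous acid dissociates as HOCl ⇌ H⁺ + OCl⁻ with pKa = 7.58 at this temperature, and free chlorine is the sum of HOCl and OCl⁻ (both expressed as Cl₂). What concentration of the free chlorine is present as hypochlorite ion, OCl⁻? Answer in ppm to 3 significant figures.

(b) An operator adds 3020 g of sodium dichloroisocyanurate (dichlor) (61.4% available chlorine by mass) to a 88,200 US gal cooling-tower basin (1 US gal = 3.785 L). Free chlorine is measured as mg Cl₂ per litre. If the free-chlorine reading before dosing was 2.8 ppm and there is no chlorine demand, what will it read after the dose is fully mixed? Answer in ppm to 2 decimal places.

(a) [OCl⁻]/[HOCl] = 10^(pH − pKa) = 10^(7.66 − 7.58) = 10^0.08 = 1.202.
(a) Fraction as HOCl = 1 / (1 + 1.202) = 0.4541.
(a) OCl⁻ = (1 − 0.4541) × 2.56 ppm = 1.398 ppm.

(b) Volume: 88,200 US gal × 3.785 L/gal = 333,837 L.
(b) Available chlorine delivered: 3020 g × 0.614 = 1854 g as Cl₂.
(b) Concentration rise: 1854 g / 333,837 L = 5.554 mg/L = 5.55 ppm.
(b) Final FC: 2.8 + 5.55 = 8.35 ppm.

(a) 1.40 ppm; (b) 8.35 ppm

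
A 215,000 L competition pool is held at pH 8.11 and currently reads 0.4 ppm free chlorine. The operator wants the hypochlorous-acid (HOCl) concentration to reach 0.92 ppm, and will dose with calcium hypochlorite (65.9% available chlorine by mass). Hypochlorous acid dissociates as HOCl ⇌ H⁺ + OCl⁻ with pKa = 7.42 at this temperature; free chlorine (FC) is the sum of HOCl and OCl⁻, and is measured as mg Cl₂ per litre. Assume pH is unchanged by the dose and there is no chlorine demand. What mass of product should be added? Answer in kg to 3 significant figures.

1.64 kg

[OCl⁻]/[HOCl] = 10^(pH − pKa) = 10^(8.11 − 7.42) = 4.898; fraction as HOCl = 1/(1 + 4.898) = 0.1696.
Free chlorine required for 0.92 ppm HOCl: 0.92 / 0.1696 = 5.426 ppm.
FC to add: 5.426 − 0.4 = 5.026 mg/L as Cl₂.
Cl₂ equivalent: 5.026 mg/L × 215,000 L = 1081 g.
Product at 65.9% available Cl: 1081 / 0.659 = 1640 g.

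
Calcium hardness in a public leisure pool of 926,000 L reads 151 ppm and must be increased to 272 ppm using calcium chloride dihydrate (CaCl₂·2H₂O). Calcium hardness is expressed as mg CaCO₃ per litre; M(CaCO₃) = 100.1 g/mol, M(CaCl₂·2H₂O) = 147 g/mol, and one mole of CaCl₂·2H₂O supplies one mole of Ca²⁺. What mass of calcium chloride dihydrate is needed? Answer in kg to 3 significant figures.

165 kg

Hardness to add: (272 − 151) = 121 mg/L as CaCO₃ × 926,000 L = 112,000 g as CaCO₃.
Moles of Ca²⁺ (1 mol Ca²⁺ ≡ 1 mol CaCO₃): 112,000 / 100.1 g/mol = 1119 mol.
Mass of CaCl₂·2H₂O: 1119 × 147 = 164,500 g.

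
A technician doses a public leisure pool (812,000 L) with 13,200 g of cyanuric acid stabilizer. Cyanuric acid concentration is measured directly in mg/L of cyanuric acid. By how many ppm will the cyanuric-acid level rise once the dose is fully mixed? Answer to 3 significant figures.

Rise: 13,200 g / 812,000 L × 1000 = 16.26 mg/L.

16.3 ppm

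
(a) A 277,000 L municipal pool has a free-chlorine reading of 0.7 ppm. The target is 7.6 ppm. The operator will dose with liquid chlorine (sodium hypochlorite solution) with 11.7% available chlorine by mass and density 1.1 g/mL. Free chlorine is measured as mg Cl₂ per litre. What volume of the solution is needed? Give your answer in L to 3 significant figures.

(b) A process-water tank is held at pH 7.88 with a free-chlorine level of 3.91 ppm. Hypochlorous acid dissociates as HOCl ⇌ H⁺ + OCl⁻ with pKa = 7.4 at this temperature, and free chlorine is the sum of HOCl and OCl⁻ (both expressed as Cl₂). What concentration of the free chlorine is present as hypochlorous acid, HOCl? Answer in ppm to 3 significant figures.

(a) Chlorine deficit: 7.6 − 0.7 = 6.9 ppm = 6.9 mg/L as Cl₂.
(a) Cl₂ equivalent needed: 6.9 mg/L × 277,000 L = 1,911,000 mg = 1911 g.
(a) Product at 11.7% available chlorine: 1911 / 0.117 = 16,340 g.
(a) Volume at density 1.1 g/mL: 16,340 g ÷ 1.1 g/mL = 14,850 mL.

(b) [OCl⁻]/[HOCl] = 10^(pH − pKa) = 10^(7.88 − 7.4) = 10^0.48 = 3.02.
(b) Fraction as HOCl = 1 / (1 + 3.02) = 0.2488.
(b) HOCl = 0.2488 × 3.91 ppm = 0.9726 ppm.

(a) 14.9 L; (b) 0.973 ppm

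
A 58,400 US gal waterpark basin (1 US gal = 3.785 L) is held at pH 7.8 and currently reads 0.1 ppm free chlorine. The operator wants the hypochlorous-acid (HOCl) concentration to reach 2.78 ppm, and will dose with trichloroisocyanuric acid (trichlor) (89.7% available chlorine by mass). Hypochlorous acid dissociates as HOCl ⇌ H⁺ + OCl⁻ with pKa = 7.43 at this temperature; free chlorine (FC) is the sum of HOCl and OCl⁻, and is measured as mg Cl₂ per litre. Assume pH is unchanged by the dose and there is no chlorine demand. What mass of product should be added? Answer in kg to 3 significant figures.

2.27 kg

Volume: 58,400 US gal × 3.785 L/gal = 221,044 L.
[OCl⁻]/[HOCl] = 10^(pH − pKa) = 10^(7.8 − 7.43) = 2.344; fraction as HOCl = 1/(1 + 2.344) = 0.299.
Free chlorine required for 2.78 ppm HOCl: 2.78 / 0.299 = 9.297 ppm.
FC to add: 9.297 − 0.1 = 9.197 mg/L as Cl₂.
Cl₂ equivalent: 9.197 mg/L × 221,044 L = 2033 g.
Product at 89.7% available Cl: 2033 / 0.897 = 2266 g.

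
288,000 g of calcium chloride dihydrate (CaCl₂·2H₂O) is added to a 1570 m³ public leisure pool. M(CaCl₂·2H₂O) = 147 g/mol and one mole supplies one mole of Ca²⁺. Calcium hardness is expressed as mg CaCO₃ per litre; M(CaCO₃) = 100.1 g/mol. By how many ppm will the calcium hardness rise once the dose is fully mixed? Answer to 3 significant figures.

125 ppm

Volume: 1570 m³ = 1,570,000 L.
Moles of Ca²⁺: 288,000 g ÷ 147 g/mol = 1959 mol.
As CaCO₃: 1959 mol × 100.1 g/mol = 196,100 g.
Rise: 196,100 g / 1,570,000 L × 1000 = 124.9 mg/L.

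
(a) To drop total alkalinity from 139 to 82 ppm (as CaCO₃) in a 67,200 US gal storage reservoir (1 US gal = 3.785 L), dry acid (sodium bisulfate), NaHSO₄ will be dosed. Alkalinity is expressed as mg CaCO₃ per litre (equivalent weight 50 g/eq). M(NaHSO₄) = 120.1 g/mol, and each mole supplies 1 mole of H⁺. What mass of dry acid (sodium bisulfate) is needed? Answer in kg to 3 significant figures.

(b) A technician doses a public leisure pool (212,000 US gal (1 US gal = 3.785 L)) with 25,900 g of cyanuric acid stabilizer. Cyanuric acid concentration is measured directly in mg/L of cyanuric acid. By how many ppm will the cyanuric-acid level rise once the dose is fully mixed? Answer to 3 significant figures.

(a) 34.8 kg; (b) 32.3 ppm

(a) Volume: 67,200 US gal × 3.785 L/gal = 254,352 L.
(a) Alkalinity to neutralize: (139 − 82) = 57 mg/L as CaCO₃ × 254,352 L = 14,500 g as CaCO₃.
(a) Equivalents of H⁺ required: 14,500 ÷ 50 g/eq = 290 eq = 290 mol NaHSO₄.
(a) Mass of NaHSO₄: 290 × 120.1 = 34,820 g.

(b) Volume: 212,000 US gal × 3.785 L/gal = 802,420 L.
(b) Rise: 25,900 g / 802,420 L × 1000 = 32.28 mg/L.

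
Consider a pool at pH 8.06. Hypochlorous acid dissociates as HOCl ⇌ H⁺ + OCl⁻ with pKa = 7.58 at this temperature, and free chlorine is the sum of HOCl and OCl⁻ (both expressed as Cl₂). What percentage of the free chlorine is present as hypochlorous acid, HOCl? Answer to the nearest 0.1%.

24.9%

[OCl⁻]/[HOCl] = 10^(pH − pKa) = 10^(8.06 − 7.58) = 10^0.48 = 3.02.
Fraction as HOCl = 1 / (1 + 3.02) = 0.2488.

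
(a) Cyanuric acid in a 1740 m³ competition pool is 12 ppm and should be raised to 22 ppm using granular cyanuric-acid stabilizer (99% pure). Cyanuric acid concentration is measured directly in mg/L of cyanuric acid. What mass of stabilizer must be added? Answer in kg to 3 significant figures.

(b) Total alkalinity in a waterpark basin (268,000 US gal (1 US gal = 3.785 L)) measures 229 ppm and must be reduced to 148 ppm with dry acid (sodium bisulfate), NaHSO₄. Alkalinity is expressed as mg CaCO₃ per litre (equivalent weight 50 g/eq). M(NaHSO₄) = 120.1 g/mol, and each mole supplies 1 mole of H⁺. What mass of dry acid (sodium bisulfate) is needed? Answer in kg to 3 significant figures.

(a) Volume: 1740 m³ = 1,740,000 L.
(a) CYA to add: (22 − 12) = 10 mg/L × 1,740,000 L = 17,400 g cyanuric acid.
(a) At 99% purity: 17,400 / 0.99 = 17,580 g product.

(b) Volume: 268,000 US gal × 3.785 L/gal = 1,014,380 L.
(b) Alkalinity to neutralize: (229 − 148) = 81 mg/L as CaCO₃ × 1,014,380 L = 82,160 g as CaCO₃.
(b) Equivalents of H⁺ required: 82,160 ÷ 50 g/eq = 1643 eq = 1643 mol NaHSO₄.
(b) Mass of NaHSO₄: 1643 × 120.1 = 197,400 g.

(a) 17.6 kg; (b) 197 kg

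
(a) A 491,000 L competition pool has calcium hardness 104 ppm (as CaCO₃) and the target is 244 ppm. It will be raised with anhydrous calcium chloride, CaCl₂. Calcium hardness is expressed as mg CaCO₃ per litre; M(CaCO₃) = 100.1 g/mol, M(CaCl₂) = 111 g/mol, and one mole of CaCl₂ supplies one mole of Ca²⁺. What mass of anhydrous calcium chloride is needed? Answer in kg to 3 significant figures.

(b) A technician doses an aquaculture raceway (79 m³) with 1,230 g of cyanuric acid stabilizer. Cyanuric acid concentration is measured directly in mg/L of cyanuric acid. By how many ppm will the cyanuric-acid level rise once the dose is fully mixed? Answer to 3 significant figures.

(a) 76.2 kg; (b) 15.6 ppm

(a) Hardness to add: (244 − 104) = 140 mg/L as CaCO₃ × 491,000 L = 68,740 g as CaCO₃.
(a) Moles of Ca²⁺ (1 mol Ca²⁺ ≡ 1 mol CaCO₃): 68,740 / 100.1 g/mol = 686.7 mol.
(a) Mass of CaCl₂: 686.7 × 111 = 76,230 g.

(b) Volume: 79 m³ = 79,000 L.
(b) Rise: 1,230 g / 79,000 L × 1000 = 15.57 mg/L.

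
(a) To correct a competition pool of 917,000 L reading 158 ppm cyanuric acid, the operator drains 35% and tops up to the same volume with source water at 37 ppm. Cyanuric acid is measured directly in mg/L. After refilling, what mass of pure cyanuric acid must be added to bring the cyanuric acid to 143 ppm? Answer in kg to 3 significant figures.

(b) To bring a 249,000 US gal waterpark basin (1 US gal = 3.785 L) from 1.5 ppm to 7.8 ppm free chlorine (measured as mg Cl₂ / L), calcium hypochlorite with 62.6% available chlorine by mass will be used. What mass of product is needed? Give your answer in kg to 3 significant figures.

(a) 25.1 kg; (b) 9.48 kg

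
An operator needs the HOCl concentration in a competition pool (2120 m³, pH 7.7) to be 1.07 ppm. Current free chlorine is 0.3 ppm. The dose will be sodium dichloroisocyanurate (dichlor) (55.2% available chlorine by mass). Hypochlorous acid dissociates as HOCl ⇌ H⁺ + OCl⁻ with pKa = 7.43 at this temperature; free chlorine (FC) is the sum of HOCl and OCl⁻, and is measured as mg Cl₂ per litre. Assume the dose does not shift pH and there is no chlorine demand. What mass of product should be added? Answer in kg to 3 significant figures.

10.6 kg

Volume: 2120 m³ = 2,120,000 L.
[OCl⁻]/[HOCl] = 10^(pH − pKa) = 10^(7.7 − 7.43) = 1.862; fraction as HOCl = 1/(1 + 1.862) = 0.3494.
Free chlorine required for 1.07 ppm HOCl: 1.07 / 0.3494 = 3.062 ppm.
FC to add: 3.062 − 0.3 = 2.762 mg/L as Cl₂.
Cl₂ equivalent: 2.762 mg/L × 2,120,000 L = 5856 g.
Product at 55.2% available Cl: 5856 / 0.552 = 10,610 g.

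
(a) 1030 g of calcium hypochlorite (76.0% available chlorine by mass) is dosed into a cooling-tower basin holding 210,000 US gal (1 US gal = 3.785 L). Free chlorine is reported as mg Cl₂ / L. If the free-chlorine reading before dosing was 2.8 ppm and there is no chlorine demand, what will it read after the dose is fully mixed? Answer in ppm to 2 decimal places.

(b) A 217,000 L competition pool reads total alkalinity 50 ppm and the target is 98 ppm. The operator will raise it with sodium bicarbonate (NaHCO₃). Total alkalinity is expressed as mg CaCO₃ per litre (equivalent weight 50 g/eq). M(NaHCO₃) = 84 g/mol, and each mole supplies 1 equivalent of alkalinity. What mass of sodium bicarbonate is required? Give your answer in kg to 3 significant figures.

(a) Volume: 210,000 US gal × 3.785 L/gal = 794,850 L.
(a) Available chlorine delivered: 1030 g × 0.76 = 782.8 g as Cl₂.
(a) Concentration rise: 782.8 g / 794,850 L = 0.9848 mg/L = 0.98 ppm.
(a) Final FC: 2.8 + 0.98 = 3.78 ppm.

(b) Alkalinity to add: (98 − 50) = 48 mg/L as CaCO₃ × 217,000 L = 10,420 g as CaCO₃.
(b) Equivalents: 10,420 g ÷ 50 g/eq = 208.3 eq.
(b) NaHCO₃ supplies 1 eq per mole → 208.3 mol.
(b) Mass: 208.3 mol × 84 g/mol = 17,500 g.

(a) 3.78 ppm; (b) 17.5 kg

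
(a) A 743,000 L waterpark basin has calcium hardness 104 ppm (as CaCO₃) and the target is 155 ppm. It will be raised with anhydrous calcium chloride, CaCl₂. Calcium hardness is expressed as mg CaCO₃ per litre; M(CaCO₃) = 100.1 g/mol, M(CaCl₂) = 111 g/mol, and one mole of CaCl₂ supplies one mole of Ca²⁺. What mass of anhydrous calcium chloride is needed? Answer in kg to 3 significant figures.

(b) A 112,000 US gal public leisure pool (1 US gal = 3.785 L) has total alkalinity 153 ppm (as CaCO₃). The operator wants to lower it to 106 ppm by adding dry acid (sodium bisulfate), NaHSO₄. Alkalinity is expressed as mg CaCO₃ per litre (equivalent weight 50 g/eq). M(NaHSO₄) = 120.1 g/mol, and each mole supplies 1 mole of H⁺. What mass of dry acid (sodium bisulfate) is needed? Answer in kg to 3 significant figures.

(a) Hardness to add: (155 − 104) = 51 mg/L as CaCO₃ × 743,000 L = 37,890 g as CaCO₃.
(a) Moles of Ca²⁺ (1 mol Ca²⁺ ≡ 1 mol CaCO₃): 37,890 / 100.1 g/mol = 378.6 mol.
(a) Mass of CaCl₂: 378.6 × 111 = 42,020 g.

(b) Volume: 112,000 US gal × 3.785 L/gal = 423,920 L.
(b) Alkalinity to neutralize: (153 − 106) = 47 mg/L as CaCO₃ × 423,920 L = 19,920 g as CaCO₃.
(b) Equivalents of H⁺ required: 19,920 ÷ 50 g/eq = 398.5 eq = 398.5 mol NaHSO₄.
(b) Mass of NaHSO₄: 398.5 × 120.1 = 47,860 g.

(a) 42.0 kg; (b) 47.9 kg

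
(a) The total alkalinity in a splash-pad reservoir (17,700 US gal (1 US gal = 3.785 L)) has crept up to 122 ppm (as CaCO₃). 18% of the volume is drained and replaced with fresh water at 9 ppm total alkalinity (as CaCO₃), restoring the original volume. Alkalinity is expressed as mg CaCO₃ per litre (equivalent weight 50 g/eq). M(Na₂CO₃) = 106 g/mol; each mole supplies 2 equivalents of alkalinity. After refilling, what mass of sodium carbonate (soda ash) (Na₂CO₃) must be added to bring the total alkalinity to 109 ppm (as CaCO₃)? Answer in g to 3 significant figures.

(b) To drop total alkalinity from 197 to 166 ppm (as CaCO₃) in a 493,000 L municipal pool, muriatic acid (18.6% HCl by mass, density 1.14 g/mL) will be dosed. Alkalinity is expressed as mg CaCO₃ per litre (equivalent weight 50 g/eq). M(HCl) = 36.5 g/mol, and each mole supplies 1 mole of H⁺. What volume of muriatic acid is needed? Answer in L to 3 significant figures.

(a) 521 g; (b) 52.6 L

(a) Volume: 17,700 US gal × 3.785 L/gal = 66,994 L.
(a) After draining 18% and refilling: 122 × 0.82 + 9 × 0.18 = 101.66 ppm.
(a) Deficit to target: 109 − 101.66 = 7.34 mg/L.
(a) As CaCO₃: 7.34 mg/L × 66,994 L = 491.7 g; ÷ 50 g/eq ÷ 2 = 4.917 mol Na₂CO₃.
(a) Mass: 4.917 × 106 = 521.2 g.

(b) Alkalinity to neutralize: (197 − 166) = 31 mg/L as CaCO₃ × 493,000 L = 15,280 g as CaCO₃.
(b) Equivalents of H⁺ required: 15,280 ÷ 50 g/eq = 305.7 eq = 305.7 mol HCl.
(b) Mass of HCl: 305.7 × 36.5 = 11,160 g.
(b) Mass of 18.6% solution: 11,160 / 0.186 = 59,980 g.
(b) Volume: 59,980 g ÷ 1.14 g/mL = 52,620 mL.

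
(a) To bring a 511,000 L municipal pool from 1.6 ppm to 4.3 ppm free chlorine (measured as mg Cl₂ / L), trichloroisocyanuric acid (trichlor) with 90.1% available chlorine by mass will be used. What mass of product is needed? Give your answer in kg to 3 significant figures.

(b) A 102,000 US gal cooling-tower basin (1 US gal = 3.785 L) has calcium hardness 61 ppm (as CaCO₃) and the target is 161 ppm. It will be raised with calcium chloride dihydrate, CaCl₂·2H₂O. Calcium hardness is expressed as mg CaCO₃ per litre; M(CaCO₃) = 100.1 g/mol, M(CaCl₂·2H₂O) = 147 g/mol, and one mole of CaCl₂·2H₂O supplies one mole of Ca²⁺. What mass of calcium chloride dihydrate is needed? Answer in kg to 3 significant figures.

(a) 1.53 kg; (b) 56.7 kg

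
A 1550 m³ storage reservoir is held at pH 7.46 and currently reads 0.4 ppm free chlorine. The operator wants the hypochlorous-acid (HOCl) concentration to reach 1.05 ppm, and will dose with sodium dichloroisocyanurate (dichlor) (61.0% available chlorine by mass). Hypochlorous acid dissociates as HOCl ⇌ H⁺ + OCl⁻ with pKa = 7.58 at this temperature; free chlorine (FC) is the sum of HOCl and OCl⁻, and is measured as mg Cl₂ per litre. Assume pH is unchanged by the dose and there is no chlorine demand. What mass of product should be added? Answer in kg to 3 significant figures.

3.68 kg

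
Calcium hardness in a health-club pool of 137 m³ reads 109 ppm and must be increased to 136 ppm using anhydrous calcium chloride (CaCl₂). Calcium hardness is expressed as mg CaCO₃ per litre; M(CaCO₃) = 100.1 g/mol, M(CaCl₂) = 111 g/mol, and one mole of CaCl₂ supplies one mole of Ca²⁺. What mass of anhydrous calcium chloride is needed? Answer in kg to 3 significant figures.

Volume: 137 m³ = 137,000 L.
Hardness to add: (136 − 109) = 27 mg/L as CaCO₃ × 137,000 L = 3699 g as CaCO₃.
Moles of Ca²⁺ (1 mol Ca²⁺ ≡ 1 mol CaCO₃): 3699 / 100.1 g/mol = 36.95 mol.
Mass of CaCl₂: 36.95 × 111 = 4102 g.

4.10 kg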